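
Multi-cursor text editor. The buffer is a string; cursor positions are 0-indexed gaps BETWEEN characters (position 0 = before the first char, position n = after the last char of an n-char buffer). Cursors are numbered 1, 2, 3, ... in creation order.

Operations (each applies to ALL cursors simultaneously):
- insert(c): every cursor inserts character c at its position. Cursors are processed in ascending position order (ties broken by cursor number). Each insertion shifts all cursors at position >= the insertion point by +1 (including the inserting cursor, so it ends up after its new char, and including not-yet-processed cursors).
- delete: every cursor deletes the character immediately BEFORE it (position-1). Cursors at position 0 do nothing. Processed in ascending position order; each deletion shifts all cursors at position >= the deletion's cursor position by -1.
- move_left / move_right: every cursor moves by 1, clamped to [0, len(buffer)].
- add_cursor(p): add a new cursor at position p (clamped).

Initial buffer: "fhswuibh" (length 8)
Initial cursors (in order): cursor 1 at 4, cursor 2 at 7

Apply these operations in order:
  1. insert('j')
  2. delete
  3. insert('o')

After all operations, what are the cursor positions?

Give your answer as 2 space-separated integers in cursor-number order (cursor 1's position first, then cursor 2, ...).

After op 1 (insert('j')): buffer="fhswjuibjh" (len 10), cursors c1@5 c2@9, authorship ....1...2.
After op 2 (delete): buffer="fhswuibh" (len 8), cursors c1@4 c2@7, authorship ........
After op 3 (insert('o')): buffer="fhswouiboh" (len 10), cursors c1@5 c2@9, authorship ....1...2.

Answer: 5 9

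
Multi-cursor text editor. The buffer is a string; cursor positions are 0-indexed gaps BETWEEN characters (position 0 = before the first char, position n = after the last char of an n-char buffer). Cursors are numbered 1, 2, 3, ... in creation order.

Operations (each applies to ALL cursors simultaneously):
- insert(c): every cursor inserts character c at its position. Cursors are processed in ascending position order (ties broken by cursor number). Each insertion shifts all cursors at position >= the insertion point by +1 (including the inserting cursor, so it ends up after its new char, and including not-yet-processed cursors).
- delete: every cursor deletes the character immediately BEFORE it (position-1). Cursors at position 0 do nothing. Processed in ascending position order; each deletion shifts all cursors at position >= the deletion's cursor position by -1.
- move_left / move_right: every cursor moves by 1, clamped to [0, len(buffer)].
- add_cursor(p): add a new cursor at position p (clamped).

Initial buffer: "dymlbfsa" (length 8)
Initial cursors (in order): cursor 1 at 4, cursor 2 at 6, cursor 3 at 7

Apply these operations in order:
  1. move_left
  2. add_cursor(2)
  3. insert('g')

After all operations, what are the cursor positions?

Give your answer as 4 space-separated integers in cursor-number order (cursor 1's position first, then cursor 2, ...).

After op 1 (move_left): buffer="dymlbfsa" (len 8), cursors c1@3 c2@5 c3@6, authorship ........
After op 2 (add_cursor(2)): buffer="dymlbfsa" (len 8), cursors c4@2 c1@3 c2@5 c3@6, authorship ........
After op 3 (insert('g')): buffer="dygmglbgfgsa" (len 12), cursors c4@3 c1@5 c2@8 c3@10, authorship ..4.1..2.3..

Answer: 5 8 10 3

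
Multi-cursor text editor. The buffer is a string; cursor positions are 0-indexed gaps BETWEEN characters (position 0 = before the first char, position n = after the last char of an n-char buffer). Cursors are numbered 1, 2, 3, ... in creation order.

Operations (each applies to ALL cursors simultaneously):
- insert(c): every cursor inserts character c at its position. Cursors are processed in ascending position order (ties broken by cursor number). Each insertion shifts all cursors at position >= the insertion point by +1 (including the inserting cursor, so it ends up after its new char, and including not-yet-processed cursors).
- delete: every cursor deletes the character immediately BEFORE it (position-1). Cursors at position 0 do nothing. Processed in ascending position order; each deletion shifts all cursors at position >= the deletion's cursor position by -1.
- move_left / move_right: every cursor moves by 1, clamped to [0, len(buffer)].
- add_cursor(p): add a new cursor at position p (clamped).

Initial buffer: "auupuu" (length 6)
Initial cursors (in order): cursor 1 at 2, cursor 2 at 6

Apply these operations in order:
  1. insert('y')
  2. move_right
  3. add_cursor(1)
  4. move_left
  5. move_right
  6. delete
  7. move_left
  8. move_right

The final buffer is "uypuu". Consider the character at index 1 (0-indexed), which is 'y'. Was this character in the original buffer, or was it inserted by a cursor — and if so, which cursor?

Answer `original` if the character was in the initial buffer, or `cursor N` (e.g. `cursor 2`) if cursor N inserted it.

Answer: cursor 1

Derivation:
After op 1 (insert('y')): buffer="auyupuuy" (len 8), cursors c1@3 c2@8, authorship ..1....2
After op 2 (move_right): buffer="auyupuuy" (len 8), cursors c1@4 c2@8, authorship ..1....2
After op 3 (add_cursor(1)): buffer="auyupuuy" (len 8), cursors c3@1 c1@4 c2@8, authorship ..1....2
After op 4 (move_left): buffer="auyupuuy" (len 8), cursors c3@0 c1@3 c2@7, authorship ..1....2
After op 5 (move_right): buffer="auyupuuy" (len 8), cursors c3@1 c1@4 c2@8, authorship ..1....2
After op 6 (delete): buffer="uypuu" (len 5), cursors c3@0 c1@2 c2@5, authorship .1...
After op 7 (move_left): buffer="uypuu" (len 5), cursors c3@0 c1@1 c2@4, authorship .1...
After op 8 (move_right): buffer="uypuu" (len 5), cursors c3@1 c1@2 c2@5, authorship .1...
Authorship (.=original, N=cursor N): . 1 . . .
Index 1: author = 1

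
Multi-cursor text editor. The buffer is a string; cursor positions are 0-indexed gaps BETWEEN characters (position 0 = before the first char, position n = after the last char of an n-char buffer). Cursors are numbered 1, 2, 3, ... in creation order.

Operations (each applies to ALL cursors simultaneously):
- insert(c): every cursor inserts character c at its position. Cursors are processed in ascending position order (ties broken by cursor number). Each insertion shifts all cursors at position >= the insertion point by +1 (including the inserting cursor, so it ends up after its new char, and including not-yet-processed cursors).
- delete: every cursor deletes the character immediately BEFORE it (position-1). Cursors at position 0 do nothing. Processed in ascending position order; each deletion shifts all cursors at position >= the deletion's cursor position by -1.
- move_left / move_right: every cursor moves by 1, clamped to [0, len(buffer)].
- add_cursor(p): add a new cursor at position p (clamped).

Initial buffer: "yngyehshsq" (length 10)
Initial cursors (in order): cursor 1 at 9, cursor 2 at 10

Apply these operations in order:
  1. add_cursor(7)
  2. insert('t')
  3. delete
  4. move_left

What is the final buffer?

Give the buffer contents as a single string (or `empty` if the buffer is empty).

After op 1 (add_cursor(7)): buffer="yngyehshsq" (len 10), cursors c3@7 c1@9 c2@10, authorship ..........
After op 2 (insert('t')): buffer="yngyehsthstqt" (len 13), cursors c3@8 c1@11 c2@13, authorship .......3..1.2
After op 3 (delete): buffer="yngyehshsq" (len 10), cursors c3@7 c1@9 c2@10, authorship ..........
After op 4 (move_left): buffer="yngyehshsq" (len 10), cursors c3@6 c1@8 c2@9, authorship ..........

Answer: yngyehshsq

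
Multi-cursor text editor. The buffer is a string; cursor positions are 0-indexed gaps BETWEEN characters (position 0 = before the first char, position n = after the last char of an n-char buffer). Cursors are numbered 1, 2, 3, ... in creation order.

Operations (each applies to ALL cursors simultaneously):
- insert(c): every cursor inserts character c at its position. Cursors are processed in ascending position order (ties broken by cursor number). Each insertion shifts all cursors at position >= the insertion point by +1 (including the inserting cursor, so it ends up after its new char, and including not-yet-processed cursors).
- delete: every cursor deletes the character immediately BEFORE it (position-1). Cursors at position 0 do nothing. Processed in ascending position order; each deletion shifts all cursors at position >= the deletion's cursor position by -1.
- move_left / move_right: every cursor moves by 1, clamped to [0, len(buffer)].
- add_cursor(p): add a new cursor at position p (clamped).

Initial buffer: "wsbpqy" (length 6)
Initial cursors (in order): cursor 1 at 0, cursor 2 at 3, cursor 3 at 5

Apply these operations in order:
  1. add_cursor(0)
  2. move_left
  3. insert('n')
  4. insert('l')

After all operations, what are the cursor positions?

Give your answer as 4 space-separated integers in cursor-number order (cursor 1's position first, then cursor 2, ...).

After op 1 (add_cursor(0)): buffer="wsbpqy" (len 6), cursors c1@0 c4@0 c2@3 c3@5, authorship ......
After op 2 (move_left): buffer="wsbpqy" (len 6), cursors c1@0 c4@0 c2@2 c3@4, authorship ......
After op 3 (insert('n')): buffer="nnwsnbpnqy" (len 10), cursors c1@2 c4@2 c2@5 c3@8, authorship 14..2..3..
After op 4 (insert('l')): buffer="nnllwsnlbpnlqy" (len 14), cursors c1@4 c4@4 c2@8 c3@12, authorship 1414..22..33..

Answer: 4 8 12 4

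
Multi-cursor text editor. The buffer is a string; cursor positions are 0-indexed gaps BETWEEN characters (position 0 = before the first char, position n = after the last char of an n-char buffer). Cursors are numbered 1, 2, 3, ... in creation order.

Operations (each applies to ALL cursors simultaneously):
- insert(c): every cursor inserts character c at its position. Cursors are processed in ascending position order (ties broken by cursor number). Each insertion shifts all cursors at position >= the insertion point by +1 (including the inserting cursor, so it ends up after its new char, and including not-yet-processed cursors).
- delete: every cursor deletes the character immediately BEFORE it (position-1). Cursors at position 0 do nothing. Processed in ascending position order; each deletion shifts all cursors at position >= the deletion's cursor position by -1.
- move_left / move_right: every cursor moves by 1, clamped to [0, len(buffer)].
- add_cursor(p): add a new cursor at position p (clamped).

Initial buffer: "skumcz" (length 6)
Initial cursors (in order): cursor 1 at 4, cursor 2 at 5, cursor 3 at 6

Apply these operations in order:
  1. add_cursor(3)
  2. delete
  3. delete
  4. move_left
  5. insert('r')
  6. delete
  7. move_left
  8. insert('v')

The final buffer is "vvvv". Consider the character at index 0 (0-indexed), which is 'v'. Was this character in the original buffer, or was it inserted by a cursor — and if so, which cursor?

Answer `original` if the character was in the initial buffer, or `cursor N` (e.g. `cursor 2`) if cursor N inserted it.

After op 1 (add_cursor(3)): buffer="skumcz" (len 6), cursors c4@3 c1@4 c2@5 c3@6, authorship ......
After op 2 (delete): buffer="sk" (len 2), cursors c1@2 c2@2 c3@2 c4@2, authorship ..
After op 3 (delete): buffer="" (len 0), cursors c1@0 c2@0 c3@0 c4@0, authorship 
After op 4 (move_left): buffer="" (len 0), cursors c1@0 c2@0 c3@0 c4@0, authorship 
After op 5 (insert('r')): buffer="rrrr" (len 4), cursors c1@4 c2@4 c3@4 c4@4, authorship 1234
After op 6 (delete): buffer="" (len 0), cursors c1@0 c2@0 c3@0 c4@0, authorship 
After op 7 (move_left): buffer="" (len 0), cursors c1@0 c2@0 c3@0 c4@0, authorship 
After op 8 (insert('v')): buffer="vvvv" (len 4), cursors c1@4 c2@4 c3@4 c4@4, authorship 1234
Authorship (.=original, N=cursor N): 1 2 3 4
Index 0: author = 1

Answer: cursor 1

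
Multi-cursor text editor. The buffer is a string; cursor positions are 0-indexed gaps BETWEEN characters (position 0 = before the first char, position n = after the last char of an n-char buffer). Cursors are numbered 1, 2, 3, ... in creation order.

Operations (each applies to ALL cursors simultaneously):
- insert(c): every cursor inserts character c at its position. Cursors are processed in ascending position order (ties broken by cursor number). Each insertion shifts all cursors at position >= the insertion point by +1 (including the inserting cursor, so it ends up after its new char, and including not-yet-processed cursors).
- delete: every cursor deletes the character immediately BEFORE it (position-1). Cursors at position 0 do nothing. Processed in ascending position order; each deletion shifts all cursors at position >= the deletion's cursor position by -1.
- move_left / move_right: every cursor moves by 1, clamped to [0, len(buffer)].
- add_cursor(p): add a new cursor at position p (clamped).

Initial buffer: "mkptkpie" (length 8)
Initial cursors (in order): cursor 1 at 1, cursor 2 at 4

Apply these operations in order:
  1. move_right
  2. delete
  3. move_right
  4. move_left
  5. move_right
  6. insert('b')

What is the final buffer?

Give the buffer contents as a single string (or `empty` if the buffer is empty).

After op 1 (move_right): buffer="mkptkpie" (len 8), cursors c1@2 c2@5, authorship ........
After op 2 (delete): buffer="mptpie" (len 6), cursors c1@1 c2@3, authorship ......
After op 3 (move_right): buffer="mptpie" (len 6), cursors c1@2 c2@4, authorship ......
After op 4 (move_left): buffer="mptpie" (len 6), cursors c1@1 c2@3, authorship ......
After op 5 (move_right): buffer="mptpie" (len 6), cursors c1@2 c2@4, authorship ......
After op 6 (insert('b')): buffer="mpbtpbie" (len 8), cursors c1@3 c2@6, authorship ..1..2..

Answer: mpbtpbie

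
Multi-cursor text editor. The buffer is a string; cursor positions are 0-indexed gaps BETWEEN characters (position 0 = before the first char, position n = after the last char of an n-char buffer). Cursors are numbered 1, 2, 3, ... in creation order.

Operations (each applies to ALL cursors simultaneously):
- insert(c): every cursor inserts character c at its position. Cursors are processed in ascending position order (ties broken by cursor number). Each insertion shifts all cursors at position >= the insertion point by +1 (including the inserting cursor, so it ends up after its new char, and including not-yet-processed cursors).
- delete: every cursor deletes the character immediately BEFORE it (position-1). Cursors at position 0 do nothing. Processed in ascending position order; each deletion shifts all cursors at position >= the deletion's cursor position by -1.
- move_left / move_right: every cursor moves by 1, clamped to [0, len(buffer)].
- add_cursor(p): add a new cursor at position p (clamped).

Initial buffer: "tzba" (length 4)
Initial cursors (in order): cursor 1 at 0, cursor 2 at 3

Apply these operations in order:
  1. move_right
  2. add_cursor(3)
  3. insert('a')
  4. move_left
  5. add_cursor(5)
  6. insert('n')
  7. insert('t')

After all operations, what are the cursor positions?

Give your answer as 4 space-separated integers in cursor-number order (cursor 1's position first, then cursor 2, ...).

After op 1 (move_right): buffer="tzba" (len 4), cursors c1@1 c2@4, authorship ....
After op 2 (add_cursor(3)): buffer="tzba" (len 4), cursors c1@1 c3@3 c2@4, authorship ....
After op 3 (insert('a')): buffer="tazbaaa" (len 7), cursors c1@2 c3@5 c2@7, authorship .1..3.2
After op 4 (move_left): buffer="tazbaaa" (len 7), cursors c1@1 c3@4 c2@6, authorship .1..3.2
After op 5 (add_cursor(5)): buffer="tazbaaa" (len 7), cursors c1@1 c3@4 c4@5 c2@6, authorship .1..3.2
After op 6 (insert('n')): buffer="tnazbnanana" (len 11), cursors c1@2 c3@6 c4@8 c2@10, authorship .11..334.22
After op 7 (insert('t')): buffer="tntazbntantanta" (len 15), cursors c1@3 c3@8 c4@11 c2@14, authorship .111..33344.222

Answer: 3 14 8 11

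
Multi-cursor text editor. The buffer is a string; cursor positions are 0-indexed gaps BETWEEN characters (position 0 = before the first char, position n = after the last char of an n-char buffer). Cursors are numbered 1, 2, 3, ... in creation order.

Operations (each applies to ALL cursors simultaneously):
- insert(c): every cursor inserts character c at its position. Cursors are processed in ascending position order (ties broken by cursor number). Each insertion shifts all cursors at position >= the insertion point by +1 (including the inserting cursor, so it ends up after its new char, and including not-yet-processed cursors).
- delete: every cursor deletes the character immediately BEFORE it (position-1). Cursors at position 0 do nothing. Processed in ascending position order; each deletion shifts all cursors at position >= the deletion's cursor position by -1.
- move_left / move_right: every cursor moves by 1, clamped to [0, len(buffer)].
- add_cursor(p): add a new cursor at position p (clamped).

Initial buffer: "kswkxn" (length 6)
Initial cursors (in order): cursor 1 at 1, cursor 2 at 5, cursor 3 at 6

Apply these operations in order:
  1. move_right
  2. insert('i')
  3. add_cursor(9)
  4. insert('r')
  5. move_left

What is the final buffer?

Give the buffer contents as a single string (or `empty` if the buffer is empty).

Answer: ksirwkxniirrr

Derivation:
After op 1 (move_right): buffer="kswkxn" (len 6), cursors c1@2 c2@6 c3@6, authorship ......
After op 2 (insert('i')): buffer="ksiwkxnii" (len 9), cursors c1@3 c2@9 c3@9, authorship ..1....23
After op 3 (add_cursor(9)): buffer="ksiwkxnii" (len 9), cursors c1@3 c2@9 c3@9 c4@9, authorship ..1....23
After op 4 (insert('r')): buffer="ksirwkxniirrr" (len 13), cursors c1@4 c2@13 c3@13 c4@13, authorship ..11....23234
After op 5 (move_left): buffer="ksirwkxniirrr" (len 13), cursors c1@3 c2@12 c3@12 c4@12, authorship ..11....23234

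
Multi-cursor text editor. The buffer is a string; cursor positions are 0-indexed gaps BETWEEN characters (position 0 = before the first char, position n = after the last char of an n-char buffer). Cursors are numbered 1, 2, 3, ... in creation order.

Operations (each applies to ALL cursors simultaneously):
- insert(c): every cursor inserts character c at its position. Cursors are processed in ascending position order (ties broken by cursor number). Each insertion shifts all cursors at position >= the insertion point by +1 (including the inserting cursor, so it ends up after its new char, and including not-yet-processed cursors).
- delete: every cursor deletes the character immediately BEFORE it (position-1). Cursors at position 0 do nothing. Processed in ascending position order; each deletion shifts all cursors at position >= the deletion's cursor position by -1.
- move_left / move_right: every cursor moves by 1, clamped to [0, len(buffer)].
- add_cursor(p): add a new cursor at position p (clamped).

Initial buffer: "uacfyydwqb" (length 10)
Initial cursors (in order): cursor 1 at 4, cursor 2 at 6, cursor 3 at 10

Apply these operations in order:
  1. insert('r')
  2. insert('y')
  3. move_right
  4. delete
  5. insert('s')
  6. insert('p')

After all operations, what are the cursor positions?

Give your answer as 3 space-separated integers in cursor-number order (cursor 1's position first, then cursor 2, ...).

Answer: 8 13 19

Derivation:
After op 1 (insert('r')): buffer="uacfryyrdwqbr" (len 13), cursors c1@5 c2@8 c3@13, authorship ....1..2....3
After op 2 (insert('y')): buffer="uacfryyyrydwqbry" (len 16), cursors c1@6 c2@10 c3@16, authorship ....11..22....33
After op 3 (move_right): buffer="uacfryyyrydwqbry" (len 16), cursors c1@7 c2@11 c3@16, authorship ....11..22....33
After op 4 (delete): buffer="uacfryyrywqbr" (len 13), cursors c1@6 c2@9 c3@13, authorship ....11.22...3
After op 5 (insert('s')): buffer="uacfrysyryswqbrs" (len 16), cursors c1@7 c2@11 c3@16, authorship ....111.222...33
After op 6 (insert('p')): buffer="uacfryspyryspwqbrsp" (len 19), cursors c1@8 c2@13 c3@19, authorship ....1111.2222...333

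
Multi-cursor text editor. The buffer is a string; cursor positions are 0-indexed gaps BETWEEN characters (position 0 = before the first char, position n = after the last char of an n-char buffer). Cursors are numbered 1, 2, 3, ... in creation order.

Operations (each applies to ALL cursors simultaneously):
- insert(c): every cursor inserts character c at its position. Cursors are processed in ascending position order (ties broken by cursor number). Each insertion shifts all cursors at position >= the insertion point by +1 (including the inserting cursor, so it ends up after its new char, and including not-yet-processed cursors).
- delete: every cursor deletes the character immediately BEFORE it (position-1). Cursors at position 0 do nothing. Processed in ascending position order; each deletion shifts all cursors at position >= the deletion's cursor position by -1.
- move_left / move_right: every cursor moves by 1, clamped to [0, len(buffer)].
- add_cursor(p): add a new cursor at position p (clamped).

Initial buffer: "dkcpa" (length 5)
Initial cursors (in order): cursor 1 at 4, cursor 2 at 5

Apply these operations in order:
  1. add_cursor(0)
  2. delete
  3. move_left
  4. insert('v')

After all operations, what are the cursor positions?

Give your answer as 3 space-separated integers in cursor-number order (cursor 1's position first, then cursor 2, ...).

Answer: 5 5 1

Derivation:
After op 1 (add_cursor(0)): buffer="dkcpa" (len 5), cursors c3@0 c1@4 c2@5, authorship .....
After op 2 (delete): buffer="dkc" (len 3), cursors c3@0 c1@3 c2@3, authorship ...
After op 3 (move_left): buffer="dkc" (len 3), cursors c3@0 c1@2 c2@2, authorship ...
After op 4 (insert('v')): buffer="vdkvvc" (len 6), cursors c3@1 c1@5 c2@5, authorship 3..12.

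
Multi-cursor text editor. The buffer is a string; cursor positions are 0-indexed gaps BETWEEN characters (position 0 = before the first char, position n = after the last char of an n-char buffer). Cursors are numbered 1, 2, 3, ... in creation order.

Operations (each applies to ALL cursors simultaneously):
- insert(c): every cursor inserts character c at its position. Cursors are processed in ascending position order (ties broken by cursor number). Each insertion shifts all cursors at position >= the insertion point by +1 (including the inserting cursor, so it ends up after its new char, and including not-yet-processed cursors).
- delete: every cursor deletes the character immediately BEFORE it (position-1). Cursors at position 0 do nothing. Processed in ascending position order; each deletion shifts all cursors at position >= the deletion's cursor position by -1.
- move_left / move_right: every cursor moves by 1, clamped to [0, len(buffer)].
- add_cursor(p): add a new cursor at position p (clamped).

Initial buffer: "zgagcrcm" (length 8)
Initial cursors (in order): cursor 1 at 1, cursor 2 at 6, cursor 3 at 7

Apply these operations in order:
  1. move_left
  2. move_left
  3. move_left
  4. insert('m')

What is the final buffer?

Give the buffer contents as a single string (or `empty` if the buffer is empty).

Answer: mzgamgmcrcm

Derivation:
After op 1 (move_left): buffer="zgagcrcm" (len 8), cursors c1@0 c2@5 c3@6, authorship ........
After op 2 (move_left): buffer="zgagcrcm" (len 8), cursors c1@0 c2@4 c3@5, authorship ........
After op 3 (move_left): buffer="zgagcrcm" (len 8), cursors c1@0 c2@3 c3@4, authorship ........
After op 4 (insert('m')): buffer="mzgamgmcrcm" (len 11), cursors c1@1 c2@5 c3@7, authorship 1...2.3....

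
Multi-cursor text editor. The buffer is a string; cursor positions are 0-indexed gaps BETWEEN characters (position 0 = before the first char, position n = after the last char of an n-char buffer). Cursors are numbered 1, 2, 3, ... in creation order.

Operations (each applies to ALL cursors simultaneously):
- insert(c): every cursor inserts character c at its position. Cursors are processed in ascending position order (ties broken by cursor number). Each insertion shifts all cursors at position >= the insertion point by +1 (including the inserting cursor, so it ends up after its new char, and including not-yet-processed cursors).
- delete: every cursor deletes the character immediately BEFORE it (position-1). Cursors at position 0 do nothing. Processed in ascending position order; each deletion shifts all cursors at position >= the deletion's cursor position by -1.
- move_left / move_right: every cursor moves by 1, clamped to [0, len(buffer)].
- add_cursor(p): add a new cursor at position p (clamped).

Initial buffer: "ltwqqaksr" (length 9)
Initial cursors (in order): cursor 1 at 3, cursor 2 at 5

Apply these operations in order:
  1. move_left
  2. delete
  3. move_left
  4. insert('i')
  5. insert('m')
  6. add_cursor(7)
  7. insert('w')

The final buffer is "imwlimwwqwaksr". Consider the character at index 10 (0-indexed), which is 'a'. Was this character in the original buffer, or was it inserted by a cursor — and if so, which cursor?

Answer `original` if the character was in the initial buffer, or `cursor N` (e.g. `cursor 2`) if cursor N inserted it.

After op 1 (move_left): buffer="ltwqqaksr" (len 9), cursors c1@2 c2@4, authorship .........
After op 2 (delete): buffer="lwqaksr" (len 7), cursors c1@1 c2@2, authorship .......
After op 3 (move_left): buffer="lwqaksr" (len 7), cursors c1@0 c2@1, authorship .......
After op 4 (insert('i')): buffer="iliwqaksr" (len 9), cursors c1@1 c2@3, authorship 1.2......
After op 5 (insert('m')): buffer="imlimwqaksr" (len 11), cursors c1@2 c2@5, authorship 11.22......
After op 6 (add_cursor(7)): buffer="imlimwqaksr" (len 11), cursors c1@2 c2@5 c3@7, authorship 11.22......
After op 7 (insert('w')): buffer="imwlimwwqwaksr" (len 14), cursors c1@3 c2@7 c3@10, authorship 111.222..3....
Authorship (.=original, N=cursor N): 1 1 1 . 2 2 2 . . 3 . . . .
Index 10: author = original

Answer: original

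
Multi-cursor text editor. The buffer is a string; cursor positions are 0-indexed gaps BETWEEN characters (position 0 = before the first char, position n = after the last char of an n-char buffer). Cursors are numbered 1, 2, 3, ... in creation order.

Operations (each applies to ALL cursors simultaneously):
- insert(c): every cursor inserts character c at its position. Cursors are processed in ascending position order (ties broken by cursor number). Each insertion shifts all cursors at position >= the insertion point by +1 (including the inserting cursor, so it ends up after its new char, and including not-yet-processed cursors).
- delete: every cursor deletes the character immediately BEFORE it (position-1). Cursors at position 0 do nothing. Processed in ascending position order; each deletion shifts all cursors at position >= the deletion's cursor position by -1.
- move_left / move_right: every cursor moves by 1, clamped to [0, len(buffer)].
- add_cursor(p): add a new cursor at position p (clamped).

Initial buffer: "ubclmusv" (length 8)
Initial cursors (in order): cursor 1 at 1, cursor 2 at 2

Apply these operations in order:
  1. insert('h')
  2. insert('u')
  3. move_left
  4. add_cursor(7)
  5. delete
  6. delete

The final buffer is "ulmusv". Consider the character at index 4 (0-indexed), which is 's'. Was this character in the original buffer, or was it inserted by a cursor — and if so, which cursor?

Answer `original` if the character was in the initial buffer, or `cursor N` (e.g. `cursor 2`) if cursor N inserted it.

Answer: original

Derivation:
After op 1 (insert('h')): buffer="uhbhclmusv" (len 10), cursors c1@2 c2@4, authorship .1.2......
After op 2 (insert('u')): buffer="uhubhuclmusv" (len 12), cursors c1@3 c2@6, authorship .11.22......
After op 3 (move_left): buffer="uhubhuclmusv" (len 12), cursors c1@2 c2@5, authorship .11.22......
After op 4 (add_cursor(7)): buffer="uhubhuclmusv" (len 12), cursors c1@2 c2@5 c3@7, authorship .11.22......
After op 5 (delete): buffer="uubulmusv" (len 9), cursors c1@1 c2@3 c3@4, authorship .1.2.....
After op 6 (delete): buffer="ulmusv" (len 6), cursors c1@0 c2@1 c3@1, authorship 1.....
Authorship (.=original, N=cursor N): 1 . . . . .
Index 4: author = original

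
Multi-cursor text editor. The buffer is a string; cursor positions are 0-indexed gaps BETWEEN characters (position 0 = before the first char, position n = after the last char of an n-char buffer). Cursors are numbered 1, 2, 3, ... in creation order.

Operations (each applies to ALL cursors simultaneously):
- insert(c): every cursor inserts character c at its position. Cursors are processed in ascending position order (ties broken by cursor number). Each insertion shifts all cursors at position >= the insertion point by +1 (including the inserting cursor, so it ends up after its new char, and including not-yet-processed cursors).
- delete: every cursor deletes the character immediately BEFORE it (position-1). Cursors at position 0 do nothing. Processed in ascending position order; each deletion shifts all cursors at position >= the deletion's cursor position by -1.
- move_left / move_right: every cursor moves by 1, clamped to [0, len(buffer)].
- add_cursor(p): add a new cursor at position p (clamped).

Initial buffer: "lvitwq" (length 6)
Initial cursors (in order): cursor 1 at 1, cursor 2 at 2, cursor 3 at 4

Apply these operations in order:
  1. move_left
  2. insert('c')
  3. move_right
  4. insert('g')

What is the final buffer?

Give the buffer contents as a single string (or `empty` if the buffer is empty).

Answer: clgcvgictgwq

Derivation:
After op 1 (move_left): buffer="lvitwq" (len 6), cursors c1@0 c2@1 c3@3, authorship ......
After op 2 (insert('c')): buffer="clcvictwq" (len 9), cursors c1@1 c2@3 c3@6, authorship 1.2..3...
After op 3 (move_right): buffer="clcvictwq" (len 9), cursors c1@2 c2@4 c3@7, authorship 1.2..3...
After op 4 (insert('g')): buffer="clgcvgictgwq" (len 12), cursors c1@3 c2@6 c3@10, authorship 1.12.2.3.3..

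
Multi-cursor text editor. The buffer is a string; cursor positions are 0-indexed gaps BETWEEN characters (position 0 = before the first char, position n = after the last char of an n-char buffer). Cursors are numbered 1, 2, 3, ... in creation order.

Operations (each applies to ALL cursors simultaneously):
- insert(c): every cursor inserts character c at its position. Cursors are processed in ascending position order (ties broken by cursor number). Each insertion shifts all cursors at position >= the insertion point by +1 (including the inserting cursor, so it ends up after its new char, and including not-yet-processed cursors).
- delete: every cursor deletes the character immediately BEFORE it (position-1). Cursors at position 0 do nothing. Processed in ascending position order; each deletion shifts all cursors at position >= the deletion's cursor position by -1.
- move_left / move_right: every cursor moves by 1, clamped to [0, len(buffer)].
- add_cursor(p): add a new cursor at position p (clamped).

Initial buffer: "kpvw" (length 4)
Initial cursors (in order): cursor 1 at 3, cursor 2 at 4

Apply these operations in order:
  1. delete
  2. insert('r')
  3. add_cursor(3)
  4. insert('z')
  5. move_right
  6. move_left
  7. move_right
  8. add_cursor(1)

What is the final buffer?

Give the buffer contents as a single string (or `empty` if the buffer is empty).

Answer: kprzrzz

Derivation:
After op 1 (delete): buffer="kp" (len 2), cursors c1@2 c2@2, authorship ..
After op 2 (insert('r')): buffer="kprr" (len 4), cursors c1@4 c2@4, authorship ..12
After op 3 (add_cursor(3)): buffer="kprr" (len 4), cursors c3@3 c1@4 c2@4, authorship ..12
After op 4 (insert('z')): buffer="kprzrzz" (len 7), cursors c3@4 c1@7 c2@7, authorship ..13212
After op 5 (move_right): buffer="kprzrzz" (len 7), cursors c3@5 c1@7 c2@7, authorship ..13212
After op 6 (move_left): buffer="kprzrzz" (len 7), cursors c3@4 c1@6 c2@6, authorship ..13212
After op 7 (move_right): buffer="kprzrzz" (len 7), cursors c3@5 c1@7 c2@7, authorship ..13212
After op 8 (add_cursor(1)): buffer="kprzrzz" (len 7), cursors c4@1 c3@5 c1@7 c2@7, authorship ..13212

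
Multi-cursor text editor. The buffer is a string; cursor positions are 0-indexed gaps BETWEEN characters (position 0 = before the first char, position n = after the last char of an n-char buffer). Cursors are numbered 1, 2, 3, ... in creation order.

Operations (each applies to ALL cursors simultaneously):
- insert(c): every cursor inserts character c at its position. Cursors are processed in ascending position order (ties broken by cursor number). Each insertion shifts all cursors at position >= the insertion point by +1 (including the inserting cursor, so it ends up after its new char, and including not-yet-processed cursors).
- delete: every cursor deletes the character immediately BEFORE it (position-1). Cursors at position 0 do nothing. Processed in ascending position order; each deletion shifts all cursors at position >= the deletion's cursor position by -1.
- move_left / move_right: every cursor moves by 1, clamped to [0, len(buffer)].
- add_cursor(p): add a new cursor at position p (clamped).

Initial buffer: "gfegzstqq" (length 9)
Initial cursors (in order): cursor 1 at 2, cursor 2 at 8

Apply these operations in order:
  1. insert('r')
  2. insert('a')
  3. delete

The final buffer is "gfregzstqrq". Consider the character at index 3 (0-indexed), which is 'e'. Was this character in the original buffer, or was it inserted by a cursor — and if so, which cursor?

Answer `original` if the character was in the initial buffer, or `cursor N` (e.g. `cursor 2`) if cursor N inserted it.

After op 1 (insert('r')): buffer="gfregzstqrq" (len 11), cursors c1@3 c2@10, authorship ..1......2.
After op 2 (insert('a')): buffer="gfraegzstqraq" (len 13), cursors c1@4 c2@12, authorship ..11......22.
After op 3 (delete): buffer="gfregzstqrq" (len 11), cursors c1@3 c2@10, authorship ..1......2.
Authorship (.=original, N=cursor N): . . 1 . . . . . . 2 .
Index 3: author = original

Answer: original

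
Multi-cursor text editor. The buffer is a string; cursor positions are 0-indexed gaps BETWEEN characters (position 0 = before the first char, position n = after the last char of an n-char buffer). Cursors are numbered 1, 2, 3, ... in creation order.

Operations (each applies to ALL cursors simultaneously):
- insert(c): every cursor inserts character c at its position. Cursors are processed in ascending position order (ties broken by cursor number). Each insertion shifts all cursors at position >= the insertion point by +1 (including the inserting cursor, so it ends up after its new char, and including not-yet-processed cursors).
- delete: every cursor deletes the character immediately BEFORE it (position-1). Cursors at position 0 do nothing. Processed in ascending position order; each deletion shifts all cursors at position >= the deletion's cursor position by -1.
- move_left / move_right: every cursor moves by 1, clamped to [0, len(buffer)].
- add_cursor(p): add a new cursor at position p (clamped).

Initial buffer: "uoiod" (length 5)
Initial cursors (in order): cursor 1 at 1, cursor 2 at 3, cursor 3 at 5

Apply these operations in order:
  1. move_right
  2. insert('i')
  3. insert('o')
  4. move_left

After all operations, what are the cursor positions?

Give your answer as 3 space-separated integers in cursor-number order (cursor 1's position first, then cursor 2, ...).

Answer: 3 7 10

Derivation:
After op 1 (move_right): buffer="uoiod" (len 5), cursors c1@2 c2@4 c3@5, authorship .....
After op 2 (insert('i')): buffer="uoiioidi" (len 8), cursors c1@3 c2@6 c3@8, authorship ..1..2.3
After op 3 (insert('o')): buffer="uoioioiodio" (len 11), cursors c1@4 c2@8 c3@11, authorship ..11..22.33
After op 4 (move_left): buffer="uoioioiodio" (len 11), cursors c1@3 c2@7 c3@10, authorship ..11..22.33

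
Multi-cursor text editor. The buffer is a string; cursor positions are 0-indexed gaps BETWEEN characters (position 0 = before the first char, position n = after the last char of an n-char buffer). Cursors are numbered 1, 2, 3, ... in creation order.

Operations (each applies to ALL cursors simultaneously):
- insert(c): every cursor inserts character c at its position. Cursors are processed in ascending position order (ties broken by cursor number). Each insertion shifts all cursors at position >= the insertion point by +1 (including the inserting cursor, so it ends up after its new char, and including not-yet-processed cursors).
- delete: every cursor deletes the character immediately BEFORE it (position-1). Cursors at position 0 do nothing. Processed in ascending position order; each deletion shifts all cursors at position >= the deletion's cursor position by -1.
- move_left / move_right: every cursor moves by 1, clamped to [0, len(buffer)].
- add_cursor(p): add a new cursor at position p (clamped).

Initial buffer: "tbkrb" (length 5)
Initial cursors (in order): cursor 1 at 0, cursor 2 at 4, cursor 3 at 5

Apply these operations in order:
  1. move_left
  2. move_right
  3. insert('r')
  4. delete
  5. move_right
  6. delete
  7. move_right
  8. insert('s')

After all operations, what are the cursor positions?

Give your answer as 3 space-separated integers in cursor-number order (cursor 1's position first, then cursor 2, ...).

After op 1 (move_left): buffer="tbkrb" (len 5), cursors c1@0 c2@3 c3@4, authorship .....
After op 2 (move_right): buffer="tbkrb" (len 5), cursors c1@1 c2@4 c3@5, authorship .....
After op 3 (insert('r')): buffer="trbkrrbr" (len 8), cursors c1@2 c2@6 c3@8, authorship .1...2.3
After op 4 (delete): buffer="tbkrb" (len 5), cursors c1@1 c2@4 c3@5, authorship .....
After op 5 (move_right): buffer="tbkrb" (len 5), cursors c1@2 c2@5 c3@5, authorship .....
After op 6 (delete): buffer="tk" (len 2), cursors c1@1 c2@2 c3@2, authorship ..
After op 7 (move_right): buffer="tk" (len 2), cursors c1@2 c2@2 c3@2, authorship ..
After op 8 (insert('s')): buffer="tksss" (len 5), cursors c1@5 c2@5 c3@5, authorship ..123

Answer: 5 5 5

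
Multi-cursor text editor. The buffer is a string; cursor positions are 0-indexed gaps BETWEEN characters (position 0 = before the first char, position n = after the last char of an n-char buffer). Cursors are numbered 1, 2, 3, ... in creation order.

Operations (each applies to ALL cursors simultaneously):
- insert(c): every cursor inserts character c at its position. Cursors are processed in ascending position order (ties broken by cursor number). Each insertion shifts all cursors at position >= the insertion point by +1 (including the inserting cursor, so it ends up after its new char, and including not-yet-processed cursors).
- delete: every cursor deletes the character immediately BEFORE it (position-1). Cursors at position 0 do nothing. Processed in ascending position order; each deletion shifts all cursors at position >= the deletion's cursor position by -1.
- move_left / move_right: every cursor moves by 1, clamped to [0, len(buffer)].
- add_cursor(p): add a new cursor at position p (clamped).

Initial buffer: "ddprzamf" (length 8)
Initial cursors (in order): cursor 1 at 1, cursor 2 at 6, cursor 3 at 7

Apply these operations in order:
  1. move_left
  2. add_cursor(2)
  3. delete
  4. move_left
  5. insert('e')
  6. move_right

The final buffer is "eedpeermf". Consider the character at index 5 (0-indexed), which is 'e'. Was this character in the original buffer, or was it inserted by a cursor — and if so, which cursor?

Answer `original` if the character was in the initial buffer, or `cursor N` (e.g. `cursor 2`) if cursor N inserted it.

After op 1 (move_left): buffer="ddprzamf" (len 8), cursors c1@0 c2@5 c3@6, authorship ........
After op 2 (add_cursor(2)): buffer="ddprzamf" (len 8), cursors c1@0 c4@2 c2@5 c3@6, authorship ........
After op 3 (delete): buffer="dprmf" (len 5), cursors c1@0 c4@1 c2@3 c3@3, authorship .....
After op 4 (move_left): buffer="dprmf" (len 5), cursors c1@0 c4@0 c2@2 c3@2, authorship .....
After op 5 (insert('e')): buffer="eedpeermf" (len 9), cursors c1@2 c4@2 c2@6 c3@6, authorship 14..23...
After op 6 (move_right): buffer="eedpeermf" (len 9), cursors c1@3 c4@3 c2@7 c3@7, authorship 14..23...
Authorship (.=original, N=cursor N): 1 4 . . 2 3 . . .
Index 5: author = 3

Answer: cursor 3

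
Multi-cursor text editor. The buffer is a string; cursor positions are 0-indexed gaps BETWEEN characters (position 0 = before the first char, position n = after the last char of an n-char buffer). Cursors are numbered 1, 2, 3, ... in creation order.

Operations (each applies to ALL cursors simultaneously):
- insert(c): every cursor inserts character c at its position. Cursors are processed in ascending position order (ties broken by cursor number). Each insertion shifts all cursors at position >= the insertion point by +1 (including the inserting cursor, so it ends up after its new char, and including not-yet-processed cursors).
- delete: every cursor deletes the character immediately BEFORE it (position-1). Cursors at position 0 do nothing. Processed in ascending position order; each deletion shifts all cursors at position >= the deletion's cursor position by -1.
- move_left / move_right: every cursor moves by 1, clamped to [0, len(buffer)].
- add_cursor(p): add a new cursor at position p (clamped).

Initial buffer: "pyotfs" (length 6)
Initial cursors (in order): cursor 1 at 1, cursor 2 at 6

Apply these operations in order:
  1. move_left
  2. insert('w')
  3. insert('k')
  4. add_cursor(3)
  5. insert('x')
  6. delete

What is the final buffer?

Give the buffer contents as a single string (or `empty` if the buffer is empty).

Answer: wkpyotfwks

Derivation:
After op 1 (move_left): buffer="pyotfs" (len 6), cursors c1@0 c2@5, authorship ......
After op 2 (insert('w')): buffer="wpyotfws" (len 8), cursors c1@1 c2@7, authorship 1.....2.
After op 3 (insert('k')): buffer="wkpyotfwks" (len 10), cursors c1@2 c2@9, authorship 11.....22.
After op 4 (add_cursor(3)): buffer="wkpyotfwks" (len 10), cursors c1@2 c3@3 c2@9, authorship 11.....22.
After op 5 (insert('x')): buffer="wkxpxyotfwkxs" (len 13), cursors c1@3 c3@5 c2@12, authorship 111.3....222.
After op 6 (delete): buffer="wkpyotfwks" (len 10), cursors c1@2 c3@3 c2@9, authorship 11.....22.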